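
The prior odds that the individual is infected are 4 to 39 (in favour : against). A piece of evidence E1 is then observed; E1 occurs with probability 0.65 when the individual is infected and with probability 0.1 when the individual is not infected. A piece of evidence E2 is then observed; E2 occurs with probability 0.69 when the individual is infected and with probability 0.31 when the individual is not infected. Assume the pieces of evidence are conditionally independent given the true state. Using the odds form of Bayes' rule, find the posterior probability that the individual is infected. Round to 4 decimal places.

Prior odds = 4/39 = 0.10256. In log-odds, ln(0.10256) = -2.2773.
Add log likelihood ratios: ln(6.5000) + ln(2.2258) = 2.6719.
Posterior log-odds = 0.39465, so posterior odds = exp(0.39465) = 1.4839. Converting, P(H|E) = 1.4839/2.4839 = 0.5974.

Posterior probability ≈ 0.5974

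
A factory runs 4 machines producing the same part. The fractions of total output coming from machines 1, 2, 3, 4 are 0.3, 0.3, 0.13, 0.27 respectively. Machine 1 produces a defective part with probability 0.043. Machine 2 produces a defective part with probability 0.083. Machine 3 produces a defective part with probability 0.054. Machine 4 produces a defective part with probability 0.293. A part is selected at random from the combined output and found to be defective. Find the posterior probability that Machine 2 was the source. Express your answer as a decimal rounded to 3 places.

Tabulate prior·likelihood by source: [1] prior 0.3, lik 0.043, product 0.01290; [2] prior 0.3, lik 0.083, product 0.02490; [3] prior 0.13, lik 0.054, product 0.007020; [4] prior 0.27, lik 0.293, product 0.07911.
Normalizing constant = 0.12393; the posterior for Machine 2 is its product over the sum, 0.02490/0.12393 = 0.201.

Posterior probability ≈ 0.201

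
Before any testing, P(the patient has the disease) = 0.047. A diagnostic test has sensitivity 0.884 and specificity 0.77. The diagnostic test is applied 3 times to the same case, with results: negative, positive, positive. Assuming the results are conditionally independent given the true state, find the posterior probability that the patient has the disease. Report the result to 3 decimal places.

With H the event that the patient has the disease, the joint likelihood of the observed sequence is P(data|H) = 0.116·0.884·0.884 = 0.090649 and P(data|¬H) = 0.77·0.23·0.23 = 0.040733.
Bayes: P(H|data) = 0.047·0.090649 / (0.047·0.090649 + 0.953·0.040733) = 0.0042605/0.043079 = 0.0989.

Posterior P(H) ≈ 0.099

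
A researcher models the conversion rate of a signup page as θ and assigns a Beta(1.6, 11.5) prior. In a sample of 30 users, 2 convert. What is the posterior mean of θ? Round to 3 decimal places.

Posterior mean ≈ 0.084

The binomial likelihood is conjugate to the Beta prior: with 2 successes and 28 failures, the posterior is Beta(1.6+2, 11.5+28) = Beta(3.6, 39.5).
E[θ | data] = 3.6/(3.6+39.5) = 0.084.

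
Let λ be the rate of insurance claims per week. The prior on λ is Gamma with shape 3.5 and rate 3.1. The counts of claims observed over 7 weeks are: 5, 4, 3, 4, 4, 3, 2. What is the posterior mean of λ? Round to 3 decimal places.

Posterior mean ≈ 2.822

The Poisson likelihood adds the total count to the shape and the number of exposure periods to the rate. Here ∑xᵢ = 25 and n = 7, so shape 3.5→28.5 and rate 3.1→10.1.
E[λ | data] = 28.5/10.1 = 2.822.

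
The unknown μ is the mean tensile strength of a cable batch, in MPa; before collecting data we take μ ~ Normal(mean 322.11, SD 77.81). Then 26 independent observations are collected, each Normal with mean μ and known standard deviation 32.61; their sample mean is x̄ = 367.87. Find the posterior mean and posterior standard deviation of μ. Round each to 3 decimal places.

With known σ, the Normal prior is conjugate. Weight on the data is w = (n/σ²)/(n/σ² + 1/τ₀²) = 0.0244496/(0.0244496+0.00016517) = 0.99329.
Posterior mean = w·x̄ + (1−w)·μ₀ = 0.99329·367.87 + 0.0067102·322.11 = 367.563. Posterior variance = 1/(0.0244496+0.00016517) = 40.6260, so SD = 6.374.

Posterior mean ≈ 367.563; posterior SD ≈ 6.374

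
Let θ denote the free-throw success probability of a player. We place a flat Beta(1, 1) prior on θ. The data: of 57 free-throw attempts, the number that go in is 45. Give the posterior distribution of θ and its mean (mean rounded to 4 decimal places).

Observing 45 successes and 12 failures updates Beta(1, 1) by adding the success and failure counts to the two shape parameters: α = 1+45 = 46, β = 1+12 = 13.
Posterior mean = α/(α+β) = 46/59 = 0.7797.

Posterior: Beta(46, 13); mean ≈ 0.7797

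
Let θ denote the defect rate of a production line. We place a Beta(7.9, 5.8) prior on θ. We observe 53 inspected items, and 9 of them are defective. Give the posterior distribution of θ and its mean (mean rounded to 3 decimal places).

The binomial likelihood is conjugate to the Beta prior: with 9 successes and 44 failures, the posterior is Beta(7.9+9, 5.8+44) = Beta(16.9, 49.8).
E[θ | data] = 16.9/(16.9+49.8) = 0.253.

Posterior: Beta(16.9, 49.8); mean ≈ 0.253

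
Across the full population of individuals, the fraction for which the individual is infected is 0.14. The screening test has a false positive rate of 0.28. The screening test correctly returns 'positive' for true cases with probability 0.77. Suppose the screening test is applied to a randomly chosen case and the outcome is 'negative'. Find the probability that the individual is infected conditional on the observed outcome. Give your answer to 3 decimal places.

P(H | E) ≈ 0.049

Write H for 'the individual is infected'. Prior odds H:¬H = 0.14/0.86 = 0.16279. For the 'negative' outcome, the likelihood ratio is 0.23/0.72 = 0.31944.
Posterior odds = 0.16279 × 0.31944 = 0.052003, so P(H|E) = 0.052003/(1+0.052003) = 0.049.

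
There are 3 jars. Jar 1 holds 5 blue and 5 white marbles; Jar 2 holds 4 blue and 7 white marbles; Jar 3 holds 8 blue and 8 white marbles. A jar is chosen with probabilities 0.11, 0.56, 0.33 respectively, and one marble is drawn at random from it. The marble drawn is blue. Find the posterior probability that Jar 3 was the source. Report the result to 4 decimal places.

Posterior probability ≈ 0.3895

Tabulate prior·likelihood by source: [1] prior 0.11, lik 0.5, product 0.05500; [2] prior 0.56, lik 0.3636, product 0.2036; [3] prior 0.33, lik 0.5, product 0.1650.
Normalizing constant = 0.42364; the posterior for Jar 3 is its product over the sum, 0.1650/0.42364 = 0.3895.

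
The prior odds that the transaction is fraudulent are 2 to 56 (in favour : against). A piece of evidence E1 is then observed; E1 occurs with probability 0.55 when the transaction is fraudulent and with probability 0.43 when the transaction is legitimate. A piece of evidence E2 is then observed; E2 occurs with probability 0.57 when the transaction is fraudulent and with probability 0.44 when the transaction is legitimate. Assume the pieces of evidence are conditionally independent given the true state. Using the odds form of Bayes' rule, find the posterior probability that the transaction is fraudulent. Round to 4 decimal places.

Posterior probability ≈ 0.0559

Prior odds = 2/56 = 0.035714. In log-odds, ln(0.035714) = -3.3322.
Add log likelihood ratios: ln(1.2791) + ln(1.2955) = 0.50499.
Posterior log-odds = -2.8272, so posterior odds = exp(-2.8272) = 0.059178. Converting, P(H|E) = 0.059178/1.0592 = 0.0559.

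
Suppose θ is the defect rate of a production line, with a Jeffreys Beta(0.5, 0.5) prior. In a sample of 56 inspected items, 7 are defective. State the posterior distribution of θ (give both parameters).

The binomial likelihood is conjugate to the Beta prior: with 7 successes and 49 failures, the posterior is Beta(0.5+7, 0.5+49) = Beta(7.5, 49.5).

Posterior: Beta(7.5, 49.5)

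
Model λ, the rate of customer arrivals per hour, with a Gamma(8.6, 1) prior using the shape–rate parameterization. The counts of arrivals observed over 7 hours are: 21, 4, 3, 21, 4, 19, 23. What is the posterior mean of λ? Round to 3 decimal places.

Total count ∑xᵢ = 95 over n = 7 hours.
Gamma is conjugate to the Poisson likelihood: posterior is Gamma(shape = 8.6+95 = 103.6, rate = 1+7 = 8).
E[λ | data] = 103.6/8 = 12.950.

Posterior mean ≈ 12.950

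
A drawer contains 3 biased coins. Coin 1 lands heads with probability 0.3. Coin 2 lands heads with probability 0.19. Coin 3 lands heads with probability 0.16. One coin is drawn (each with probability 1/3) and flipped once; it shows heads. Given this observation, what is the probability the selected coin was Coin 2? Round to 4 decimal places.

Posterior probability ≈ 0.2923

Tabulate prior·likelihood by source: [1] prior 0.333333, lik 0.3, product 0.1000; [2] prior 0.333333, lik 0.19, product 0.06333; [3] prior 0.333333, lik 0.16, product 0.05333.
Normalizing constant = 0.21667; the posterior for Coin 2 is its product over the sum, 0.06333/0.21667 = 0.2923.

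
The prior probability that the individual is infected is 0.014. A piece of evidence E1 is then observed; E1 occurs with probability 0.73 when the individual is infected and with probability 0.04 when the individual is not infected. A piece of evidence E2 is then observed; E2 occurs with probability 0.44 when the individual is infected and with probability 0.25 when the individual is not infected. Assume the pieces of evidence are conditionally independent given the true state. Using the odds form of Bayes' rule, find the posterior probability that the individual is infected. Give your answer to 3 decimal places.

Prior odds = 0.014/(1−0.014) = 0.014199. In log-odds, ln(0.014199) = -4.2546.
Add log likelihood ratios: ln(18.250) + ln(1.7600) = 3.4695.
Posterior log-odds = -0.78512, so posterior odds = exp(-0.78512) = 0.45606. Converting, P(H|E) = 0.45606/1.4561 = 0.313.

Posterior probability ≈ 0.313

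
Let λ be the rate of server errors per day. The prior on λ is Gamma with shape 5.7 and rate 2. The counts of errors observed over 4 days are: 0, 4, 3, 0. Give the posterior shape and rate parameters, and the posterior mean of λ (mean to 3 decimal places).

The Poisson likelihood adds the total count to the shape and the number of exposure periods to the rate. Here ∑xᵢ = 7 and n = 4, so shape 5.7→12.7 and rate 2→6.
Posterior mean = shape/rate = 12.7/6 = 2.117.

Posterior: Gamma(shape=12.7, rate=6); mean ≈ 2.117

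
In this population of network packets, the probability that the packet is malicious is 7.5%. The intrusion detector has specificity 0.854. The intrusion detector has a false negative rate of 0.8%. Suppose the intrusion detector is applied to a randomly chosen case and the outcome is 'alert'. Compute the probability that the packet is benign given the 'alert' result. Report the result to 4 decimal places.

Let H be the event that the packet is malicious. P(H) = 0.075, so P(¬H) = 0.925. With E the 'alert' result, P(E|H) = 0.992 and P(E|¬H) = 0.146.
P(E) = 0.992·0.075 + 0.146·0.925 = 0.074400 + 0.13505 = 0.20945.
By Bayes' theorem, P(H|E) = 0.074400 / 0.20945 = 0.3552. Hence P(¬H|E) = 1 − 0.3552 = 0.6448.

P(¬H | E) ≈ 0.6448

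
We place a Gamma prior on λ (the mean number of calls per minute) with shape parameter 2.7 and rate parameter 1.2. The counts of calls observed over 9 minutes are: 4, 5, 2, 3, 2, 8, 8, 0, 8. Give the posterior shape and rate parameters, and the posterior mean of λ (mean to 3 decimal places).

The Poisson likelihood adds the total count to the shape and the number of exposure periods to the rate. Here ∑xᵢ = 40 and n = 9, so shape 2.7→42.7 and rate 1.2→10.2.
E[λ | data] = 42.7/10.2 = 4.186.

Posterior: Gamma(shape=42.7, rate=10.2); mean ≈ 4.186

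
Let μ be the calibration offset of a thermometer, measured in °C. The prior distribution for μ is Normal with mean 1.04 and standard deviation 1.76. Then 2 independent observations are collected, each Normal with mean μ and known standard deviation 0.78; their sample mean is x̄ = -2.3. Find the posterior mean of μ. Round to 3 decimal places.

With known σ, the Normal prior is conjugate. Weight on the data is w = (n/σ²)/(n/σ² + 1/τ₀²) = 3.28731/(3.28731+0.322831) = 0.91058.
Posterior mean = w·x̄ + (1−w)·μ₀ = 0.91058·-2.3 + 0.089423·1.04 = -2.001.

Posterior mean ≈ -2.001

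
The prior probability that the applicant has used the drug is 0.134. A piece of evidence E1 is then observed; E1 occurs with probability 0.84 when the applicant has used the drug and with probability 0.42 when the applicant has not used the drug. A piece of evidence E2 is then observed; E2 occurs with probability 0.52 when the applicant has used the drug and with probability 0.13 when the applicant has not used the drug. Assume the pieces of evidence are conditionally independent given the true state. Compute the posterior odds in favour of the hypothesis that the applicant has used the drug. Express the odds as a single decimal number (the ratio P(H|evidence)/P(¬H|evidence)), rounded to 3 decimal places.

Posterior odds ≈ 1.238

Prior odds = 0.134/(1−0.134) = 0.15473.
Likelihood ratio for E1 = 0.84/0.42 = 2.0000.
Likelihood ratio for E2 = 0.52/0.13 = 4.0000.
Posterior odds = prior odds × LR₁ × LR₂ = 1.2379.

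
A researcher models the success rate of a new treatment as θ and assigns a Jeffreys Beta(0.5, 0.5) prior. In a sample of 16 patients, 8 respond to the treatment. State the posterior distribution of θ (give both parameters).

The binomial likelihood is conjugate to the Beta prior: with 8 successes and 8 failures, the posterior is Beta(0.5+8, 0.5+8) = Beta(8.5, 8.5).

Posterior: Beta(8.5, 8.5)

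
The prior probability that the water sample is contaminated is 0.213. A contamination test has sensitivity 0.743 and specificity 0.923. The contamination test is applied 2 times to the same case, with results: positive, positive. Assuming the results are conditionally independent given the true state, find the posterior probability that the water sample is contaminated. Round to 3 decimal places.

Let H be the event that the water sample is contaminated; start with P(H) = 0.213. P('positive'|H) = 0.743, P('positive'|¬H) = 0.077.
Update on result 1 ('positive'): P(H) ← 0.743·0.2130 / (0.743·0.2130 + 0.077·0.7870) = 0.15826/0.21886 = 0.7231.
Update on result 2 ('positive'): P(H) ← 0.743·0.7231 / (0.743·0.7231 + 0.077·0.2769) = 0.53727/0.55859 = 0.9618.

Posterior P(H) ≈ 0.962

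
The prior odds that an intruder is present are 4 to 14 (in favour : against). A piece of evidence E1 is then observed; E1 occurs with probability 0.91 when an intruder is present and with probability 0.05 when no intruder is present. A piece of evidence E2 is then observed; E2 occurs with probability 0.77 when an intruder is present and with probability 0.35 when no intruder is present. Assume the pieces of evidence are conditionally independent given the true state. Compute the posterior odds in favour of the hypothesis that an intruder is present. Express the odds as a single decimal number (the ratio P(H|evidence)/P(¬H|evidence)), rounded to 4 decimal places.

Prior odds = 4/14 = 0.28571. In log-odds, ln(0.28571) = -1.2528.
Add log likelihood ratios: ln(18.200) + ln(2.2000) = 3.6899.
Posterior log-odds = 2.4371, so posterior odds = exp(2.4371) = 11.440.

Posterior odds ≈ 11.4400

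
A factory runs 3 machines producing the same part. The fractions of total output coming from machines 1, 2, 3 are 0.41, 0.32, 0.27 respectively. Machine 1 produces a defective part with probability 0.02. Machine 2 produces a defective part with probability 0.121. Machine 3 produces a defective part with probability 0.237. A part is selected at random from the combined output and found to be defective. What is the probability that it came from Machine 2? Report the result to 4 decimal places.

P(defective|M1) = 0.02; P(defective|M2) = 0.121; P(defective|M3) = 0.237.
Prior × likelihood for each source: 0.41·0.02=0.008200, 0.32·0.121=0.03872, 0.27·0.237=0.06399. Summing gives P(defective) = 0.11091.
P(Machine 2 | defective) = 0.03872 / 0.11091 = 0.3491.

Posterior probability ≈ 0.3491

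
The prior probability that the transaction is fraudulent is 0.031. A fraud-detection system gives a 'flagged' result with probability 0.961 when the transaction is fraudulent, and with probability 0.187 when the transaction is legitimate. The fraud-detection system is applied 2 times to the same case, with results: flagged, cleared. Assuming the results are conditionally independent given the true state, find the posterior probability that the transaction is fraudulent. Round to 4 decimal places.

Let H be the event that the transaction is fraudulent; start with P(H) = 0.031. P('flagged'|H) = 0.961, P('flagged'|¬H) = 0.187.
Update on result 1 ('flagged'): P(H) ← 0.961·0.0310 / (0.961·0.0310 + 0.187·0.9690) = 0.029791/0.21099 = 0.1412.
Update on result 2 ('cleared'): P(H) ← 0.039·0.1412 / (0.039·0.1412 + 0.813·0.8588) = 0.0055065/0.70372 = 0.0078.

Posterior P(H) ≈ 0.0078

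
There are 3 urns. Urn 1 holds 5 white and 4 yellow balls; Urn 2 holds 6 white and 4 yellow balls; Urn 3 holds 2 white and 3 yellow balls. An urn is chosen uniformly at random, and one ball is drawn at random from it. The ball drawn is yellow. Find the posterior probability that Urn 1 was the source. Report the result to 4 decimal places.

P(yellow|Urn 1) = 0.4444; P(yellow|Urn 2) = 0.4; P(yellow|Urn 3) = 0.6.
Prior × likelihood for each source: 0.333333·0.4444=0.1481, 0.333333·0.4=0.1333, 0.333333·0.6=0.2000. Summing gives P(yellow) = 0.48148.
P(Urn 1 | yellow) = 0.1481 / 0.48148 = 0.3077.

Posterior probability ≈ 0.3077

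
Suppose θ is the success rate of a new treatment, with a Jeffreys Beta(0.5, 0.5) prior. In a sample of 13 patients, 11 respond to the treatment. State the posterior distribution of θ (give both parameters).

Posterior: Beta(11.5, 2.5)

The binomial likelihood is conjugate to the Beta prior: with 11 successes and 2 failures, the posterior is Beta(0.5+11, 0.5+2) = Beta(11.5, 2.5).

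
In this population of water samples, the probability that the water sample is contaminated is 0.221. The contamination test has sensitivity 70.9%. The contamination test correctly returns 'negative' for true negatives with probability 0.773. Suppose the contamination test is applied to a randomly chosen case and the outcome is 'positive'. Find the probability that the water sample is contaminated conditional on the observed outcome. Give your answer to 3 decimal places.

P(H | E) ≈ 0.470

Write H for 'the water sample is contaminated'. Prior odds H:¬H = 0.221/0.779 = 0.28370. For the 'positive' outcome, the likelihood ratio is 0.709/0.227 = 3.1233.
Posterior odds = 0.28370 × 3.1233 = 0.88608, so P(H|E) = 0.88608/(1+0.88608) = 0.470.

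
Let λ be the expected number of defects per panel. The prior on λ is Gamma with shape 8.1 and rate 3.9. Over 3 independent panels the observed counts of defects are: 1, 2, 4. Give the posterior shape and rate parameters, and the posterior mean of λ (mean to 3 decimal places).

The Poisson likelihood adds the total count to the shape and the number of exposure periods to the rate. Here ∑xᵢ = 7 and n = 3, so shape 8.1→15.1 and rate 3.9→6.9.
Posterior mean = shape/rate = 15.1/6.9 = 2.188.

Posterior: Gamma(shape=15.1, rate=6.9); mean ≈ 2.188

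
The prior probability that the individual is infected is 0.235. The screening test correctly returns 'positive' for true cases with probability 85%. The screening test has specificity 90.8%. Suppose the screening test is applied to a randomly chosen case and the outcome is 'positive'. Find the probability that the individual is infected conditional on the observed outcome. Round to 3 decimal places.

P(H | E) ≈ 0.739

Write H for 'the individual is infected'. Prior odds H:¬H = 0.235/0.765 = 0.30719. For the 'positive' outcome, the likelihood ratio is 0.85/0.092 = 9.2391.
Posterior odds = 0.30719 × 9.2391 = 2.8382, so P(H|E) = 2.8382/(1+2.8382) = 0.739.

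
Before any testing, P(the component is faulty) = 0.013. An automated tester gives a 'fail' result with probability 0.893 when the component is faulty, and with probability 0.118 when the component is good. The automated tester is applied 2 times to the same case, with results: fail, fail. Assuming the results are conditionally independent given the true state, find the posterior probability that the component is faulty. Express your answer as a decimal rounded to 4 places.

Let H be the event that the component is faulty; start with P(H) = 0.013. P('fail'|H) = 0.893, P('fail'|¬H) = 0.118.
Update on result 1 ('fail'): P(H) ← 0.893·0.0130 / (0.893·0.0130 + 0.118·0.9870) = 0.011609/0.12807 = 0.0906.
Update on result 2 ('fail'): P(H) ← 0.893·0.0906 / (0.893·0.0906 + 0.118·0.9094) = 0.080943/0.18825 = 0.4300.

Posterior P(H) ≈ 0.4300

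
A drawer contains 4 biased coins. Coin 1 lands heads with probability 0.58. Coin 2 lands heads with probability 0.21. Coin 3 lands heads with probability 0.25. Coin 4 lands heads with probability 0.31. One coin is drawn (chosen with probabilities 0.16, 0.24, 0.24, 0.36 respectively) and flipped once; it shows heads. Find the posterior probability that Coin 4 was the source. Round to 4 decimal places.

Posterior probability ≈ 0.3545

Tabulate prior·likelihood by source: [1] prior 0.16, lik 0.58, product 0.09280; [2] prior 0.24, lik 0.21, product 0.05040; [3] prior 0.24, lik 0.25, product 0.06000; [4] prior 0.36, lik 0.31, product 0.1116.
Normalizing constant = 0.31480; the posterior for Coin 4 is its product over the sum, 0.1116/0.31480 = 0.3545.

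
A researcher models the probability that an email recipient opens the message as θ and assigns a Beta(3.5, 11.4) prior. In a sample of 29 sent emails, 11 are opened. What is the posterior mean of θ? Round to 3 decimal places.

Observing 11 successes and 18 failures updates Beta(3.5, 11.4) by adding the success and failure counts to the two shape parameters: α = 3.5+11 = 14.5, β = 11.4+18 = 29.4.
Posterior mean = α/(α+β) = 14.5/43.9 = 0.330.

Posterior mean ≈ 0.330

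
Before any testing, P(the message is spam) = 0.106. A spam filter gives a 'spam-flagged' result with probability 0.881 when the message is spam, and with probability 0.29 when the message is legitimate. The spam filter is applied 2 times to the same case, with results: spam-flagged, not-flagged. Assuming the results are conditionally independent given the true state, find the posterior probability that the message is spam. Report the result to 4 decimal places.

Posterior P(H) ≈ 0.0569

With H the event that the message is spam, the joint likelihood of the observed sequence is P(data|H) = 0.881·0.119 = 0.10484 and P(data|¬H) = 0.29·0.71 = 0.20590.
Bayes: P(H|data) = 0.106·0.10484 / (0.106·0.10484 + 0.894·0.20590) = 0.011113/0.19519 = 0.0569.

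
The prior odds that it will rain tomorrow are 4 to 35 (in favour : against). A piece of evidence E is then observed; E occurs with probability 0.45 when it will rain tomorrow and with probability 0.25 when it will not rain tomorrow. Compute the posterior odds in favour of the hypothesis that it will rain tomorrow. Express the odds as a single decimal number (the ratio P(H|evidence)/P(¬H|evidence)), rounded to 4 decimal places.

Posterior odds ≈ 0.2057

Prior odds = 4/35 = 0.11429. In log-odds, ln(0.11429) = -2.1691.
Add log likelihood ratio: ln(1.8000) = 0.58779.
Posterior log-odds = -1.5813, so posterior odds = exp(-1.5813) = 0.20571.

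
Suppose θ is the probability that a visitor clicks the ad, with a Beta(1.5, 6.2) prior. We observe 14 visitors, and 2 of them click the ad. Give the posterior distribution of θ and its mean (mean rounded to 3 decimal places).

Posterior: Beta(3.5, 18.2); mean ≈ 0.161

The binomial likelihood is conjugate to the Beta prior: with 2 successes and 12 failures, the posterior is Beta(1.5+2, 6.2+12) = Beta(3.5, 18.2).
Posterior mean = α/(α+β) = 3.5/21.7 = 0.161.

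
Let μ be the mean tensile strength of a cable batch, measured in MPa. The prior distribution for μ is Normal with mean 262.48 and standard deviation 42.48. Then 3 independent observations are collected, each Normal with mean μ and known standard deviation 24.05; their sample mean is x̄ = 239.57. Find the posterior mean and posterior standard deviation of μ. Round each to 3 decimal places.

Posterior mean ≈ 241.781; posterior SD ≈ 13.198

With known σ, the Normal prior is conjugate. Weight on the data is w = (n/σ²)/(n/σ² + 1/τ₀²) = 0.00518670/(0.00518670+0.00055415) = 0.90347.
Posterior mean = w·x̄ + (1−w)·μ₀ = 0.90347·239.57 + 0.096528·262.48 = 241.781. Posterior variance = 1/(0.00518670+0.00055415) = 174.190, so SD = 13.198.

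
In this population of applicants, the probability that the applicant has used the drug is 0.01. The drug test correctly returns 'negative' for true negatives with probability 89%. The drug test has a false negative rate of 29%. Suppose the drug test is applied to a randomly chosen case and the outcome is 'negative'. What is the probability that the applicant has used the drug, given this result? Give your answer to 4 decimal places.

Let H be the event that the applicant has used the drug. P(H) = 0.01, so P(¬H) = 0.99. With E the 'negative' result, P(E|H) = 0.29 and P(E|¬H) = 0.89.
P(E) = 0.29·0.01 + 0.89·0.99 = 0.0029000 + 0.88110 = 0.88400.
By Bayes' theorem, P(H|E) = 0.0029000 / 0.88400 = 0.0033.

P(H | E) ≈ 0.0033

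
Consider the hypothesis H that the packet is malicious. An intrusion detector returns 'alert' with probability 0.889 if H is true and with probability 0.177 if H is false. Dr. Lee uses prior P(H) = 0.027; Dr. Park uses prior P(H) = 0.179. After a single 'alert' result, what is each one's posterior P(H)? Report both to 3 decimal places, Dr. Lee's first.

The likelihood ratio for an 'alert' result is 0.889/0.177 = 5.0226.
Dr. Lee: prior odds 0.027/0.973 = 0.027749; posterior odds 0.13937; posterior probability 0.122.
Dr. Park: prior odds 0.179/0.821 = 0.21803; posterior odds 1.0951; posterior probability 0.523.

Dr. Lee: 0.122; Dr. Park: 0.523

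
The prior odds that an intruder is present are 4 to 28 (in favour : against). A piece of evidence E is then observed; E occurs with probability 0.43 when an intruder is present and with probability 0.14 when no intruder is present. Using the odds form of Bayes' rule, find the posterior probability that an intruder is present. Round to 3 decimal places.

Prior odds = 4/28 = 0.14286.
Likelihood ratio for E = 0.43/0.14 = 3.0714.
Posterior odds = prior odds × LR = 0.43878.
Posterior probability = odds/(1+odds) = 0.43878/1.4388 = 0.305.

Posterior probability ≈ 0.305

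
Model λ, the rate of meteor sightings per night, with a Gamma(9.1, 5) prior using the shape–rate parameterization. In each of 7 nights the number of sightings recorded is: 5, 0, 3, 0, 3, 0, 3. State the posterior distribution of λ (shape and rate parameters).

Posterior: Gamma(shape=23.1, rate=12)

Total count ∑xᵢ = 14 over n = 7 nights.
Gamma is conjugate to the Poisson likelihood: posterior is Gamma(shape = 9.1+14 = 23.1, rate = 5+7 = 12).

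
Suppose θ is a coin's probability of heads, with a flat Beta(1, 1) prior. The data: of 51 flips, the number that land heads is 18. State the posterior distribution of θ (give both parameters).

Observing 18 successes and 33 failures updates Beta(1, 1) by adding the success and failure counts to the two shape parameters: α = 1+18 = 19, β = 1+33 = 34.

Posterior: Beta(19, 34)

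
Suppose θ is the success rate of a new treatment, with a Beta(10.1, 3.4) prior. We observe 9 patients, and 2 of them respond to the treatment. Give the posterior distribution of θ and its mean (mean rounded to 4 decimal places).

Posterior: Beta(12.1, 10.4); mean ≈ 0.5378

The binomial likelihood is conjugate to the Beta prior: with 2 successes and 7 failures, the posterior is Beta(10.1+2, 3.4+7) = Beta(12.1, 10.4).
Posterior mean = α/(α+β) = 12.1/22.5 = 0.5378.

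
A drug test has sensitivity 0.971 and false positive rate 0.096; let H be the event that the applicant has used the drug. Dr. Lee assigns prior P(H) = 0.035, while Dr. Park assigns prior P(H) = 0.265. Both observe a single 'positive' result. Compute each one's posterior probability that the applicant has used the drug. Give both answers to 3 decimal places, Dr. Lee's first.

The likelihood ratio for a 'positive' result is 0.971/0.096 = 10.115.
Dr. Lee: prior odds 0.035/0.965 = 0.036269; posterior odds 0.36685; posterior probability 0.268.
Dr. Park: prior odds 0.265/0.735 = 0.36054; posterior odds 3.6468; posterior probability 0.785.

Dr. Lee: 0.268; Dr. Park: 0.785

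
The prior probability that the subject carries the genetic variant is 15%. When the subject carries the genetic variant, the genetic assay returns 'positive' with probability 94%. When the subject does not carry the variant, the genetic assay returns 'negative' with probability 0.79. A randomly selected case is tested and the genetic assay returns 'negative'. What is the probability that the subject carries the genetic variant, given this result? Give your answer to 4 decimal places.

P(H | E) ≈ 0.0132

Write H for 'the subject carries the genetic variant'. Prior odds H:¬H = 0.15/0.85 = 0.17647. For the 'negative' outcome, the likelihood ratio is 0.06/0.79 = 0.075949.
Posterior odds = 0.17647 × 0.075949 = 0.013403, so P(H|E) = 0.013403/(1+0.013403) = 0.0132.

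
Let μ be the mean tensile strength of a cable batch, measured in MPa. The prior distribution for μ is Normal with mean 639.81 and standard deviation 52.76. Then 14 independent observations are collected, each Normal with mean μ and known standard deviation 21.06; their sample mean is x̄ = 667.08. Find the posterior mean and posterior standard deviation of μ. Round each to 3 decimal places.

Posterior mean ≈ 666.773; posterior SD ≈ 5.597

Prior precision 1/τ₀² = 1/52.76² = 0.00035924; data precision n/σ² = 14/21.06² = 0.0315654.
Posterior precision = 0.00035924 + 0.0315654 = 0.0319246, giving posterior SD = 1/√0.0319246 = 5.597.
Posterior mean = (0.00035924·639.81 + 0.0315654·667.08) / 0.0319246 = 666.773.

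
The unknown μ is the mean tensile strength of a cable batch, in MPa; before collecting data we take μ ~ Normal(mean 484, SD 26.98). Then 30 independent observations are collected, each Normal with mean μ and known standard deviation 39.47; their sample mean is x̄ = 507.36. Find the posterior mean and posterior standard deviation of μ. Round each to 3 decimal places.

Prior precision 1/τ₀² = 1/26.98² = 0.00137378; data precision n/σ² = 30/39.47² = 0.0192569.
Posterior precision = 0.00137378 + 0.0192569 = 0.0206307, giving posterior SD = 1/√0.0206307 = 6.962.
Posterior mean = (0.00137378·484 + 0.0192569·507.36) / 0.0206307 = 505.804.

Posterior mean ≈ 505.804; posterior SD ≈ 6.962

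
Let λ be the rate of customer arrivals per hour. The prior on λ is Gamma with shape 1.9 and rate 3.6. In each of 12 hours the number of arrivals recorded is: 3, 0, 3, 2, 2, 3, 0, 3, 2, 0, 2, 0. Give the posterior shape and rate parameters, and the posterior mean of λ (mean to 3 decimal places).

Posterior: Gamma(shape=21.9, rate=15.6); mean ≈ 1.404

The Poisson likelihood adds the total count to the shape and the number of exposure periods to the rate. Here ∑xᵢ = 20 and n = 12, so shape 1.9→21.9 and rate 3.6→15.6.
Posterior mean = shape/rate = 21.9/15.6 = 1.404.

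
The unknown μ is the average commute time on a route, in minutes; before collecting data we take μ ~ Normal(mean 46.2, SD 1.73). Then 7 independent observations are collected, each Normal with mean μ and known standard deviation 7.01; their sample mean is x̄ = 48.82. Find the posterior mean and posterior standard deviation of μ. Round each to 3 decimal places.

With known σ, the Normal prior is conjugate. Weight on the data is w = (n/σ²)/(n/σ² + 1/τ₀²) = 0.142450/(0.142450+0.334124) = 0.29890.
Posterior mean = w·x̄ + (1−w)·μ₀ = 0.29890·48.82 + 0.70110·46.2 = 46.983. Posterior variance = 1/(0.142450+0.334124) = 2.09831, so SD = 1.449.

Posterior mean ≈ 46.983; posterior SD ≈ 1.449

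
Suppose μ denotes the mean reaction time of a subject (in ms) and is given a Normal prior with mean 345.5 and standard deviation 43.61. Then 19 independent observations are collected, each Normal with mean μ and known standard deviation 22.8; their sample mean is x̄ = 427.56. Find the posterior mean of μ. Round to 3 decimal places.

Posterior mean ≈ 426.396

Prior precision 1/τ₀² = 1/43.61² = 0.00052581; data precision n/σ² = 19/22.8² = 0.0365497.
Posterior precision = 0.00052581 + 0.0365497 = 0.0370755.
Posterior mean = (0.00052581·345.5 + 0.0365497·427.56) / 0.0370755 = 426.396.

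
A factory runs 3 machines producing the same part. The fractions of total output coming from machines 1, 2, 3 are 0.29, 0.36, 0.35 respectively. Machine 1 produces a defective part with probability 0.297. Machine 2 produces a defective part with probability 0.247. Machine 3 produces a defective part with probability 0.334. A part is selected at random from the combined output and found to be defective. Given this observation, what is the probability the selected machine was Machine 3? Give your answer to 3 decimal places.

Posterior probability ≈ 0.400

P(defective|M1) = 0.297; P(defective|M2) = 0.247; P(defective|M3) = 0.334.
Prior × likelihood for each source: 0.29·0.297=0.08613, 0.36·0.247=0.08892, 0.35·0.334=0.1169. Summing gives P(defective) = 0.29195.
P(Machine 3 | defective) = 0.1169 / 0.29195 = 0.400.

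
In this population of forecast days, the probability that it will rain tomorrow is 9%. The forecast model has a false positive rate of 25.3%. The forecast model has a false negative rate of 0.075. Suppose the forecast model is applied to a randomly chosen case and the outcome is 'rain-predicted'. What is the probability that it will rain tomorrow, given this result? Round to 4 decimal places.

Write H for 'it will rain tomorrow'. Prior odds H:¬H = 0.09/0.91 = 0.098901. For the 'rain-predicted' outcome, the likelihood ratio is 0.925/0.253 = 3.6561.
Posterior odds = 0.098901 × 3.6561 = 0.36159, so P(H|E) = 0.36159/(1+0.36159) = 0.2656.

P(H | E) ≈ 0.2656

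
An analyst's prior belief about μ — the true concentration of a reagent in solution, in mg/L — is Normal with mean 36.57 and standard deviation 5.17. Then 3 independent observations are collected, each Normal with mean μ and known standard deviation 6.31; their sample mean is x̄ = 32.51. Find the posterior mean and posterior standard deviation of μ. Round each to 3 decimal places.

Posterior mean ≈ 33.857; posterior SD ≈ 2.978

With known σ, the Normal prior is conjugate. Weight on the data is w = (n/σ²)/(n/σ² + 1/τ₀²) = 0.0753464/(0.0753464+0.0374127) = 0.66821.
Posterior mean = w·x̄ + (1−w)·μ₀ = 0.66821·32.51 + 0.33179·36.57 = 33.857. Posterior variance = 1/(0.0753464+0.0374127) = 8.86846, so SD = 2.978.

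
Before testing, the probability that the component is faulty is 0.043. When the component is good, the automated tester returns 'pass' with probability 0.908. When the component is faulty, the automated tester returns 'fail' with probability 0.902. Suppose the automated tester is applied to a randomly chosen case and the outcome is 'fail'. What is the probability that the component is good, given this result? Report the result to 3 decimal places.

Let H be the event that the component is faulty. P(H) = 0.043, so P(¬H) = 0.957. With E the 'fail' result, P(E|H) = 0.902 and P(E|¬H) = 0.092.
P(E) = 0.902·0.043 + 0.092·0.957 = 0.038786 + 0.088044 = 0.12683.
By Bayes' theorem, P(H|E) = 0.038786 / 0.12683 = 0.306. Hence P(¬H|E) = 1 − 0.306 = 0.694.

P(¬H | E) ≈ 0.694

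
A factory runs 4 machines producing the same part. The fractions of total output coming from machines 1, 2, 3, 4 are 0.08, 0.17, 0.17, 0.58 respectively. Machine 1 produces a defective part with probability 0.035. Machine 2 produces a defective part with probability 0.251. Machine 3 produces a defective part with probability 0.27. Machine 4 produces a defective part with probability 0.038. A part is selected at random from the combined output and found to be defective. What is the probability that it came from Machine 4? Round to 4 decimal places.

Posterior probability ≈ 0.1943

P(defective|M1) = 0.035; P(defective|M2) = 0.251; P(defective|M3) = 0.27; P(defective|M4) = 0.038.
Prior × likelihood for each source: 0.08·0.035=0.002800, 0.17·0.251=0.04267, 0.17·0.27=0.04590, 0.58·0.038=0.02204. Summing gives P(defective) = 0.11341.
P(Machine 4 | defective) = 0.02204 / 0.11341 = 0.1943.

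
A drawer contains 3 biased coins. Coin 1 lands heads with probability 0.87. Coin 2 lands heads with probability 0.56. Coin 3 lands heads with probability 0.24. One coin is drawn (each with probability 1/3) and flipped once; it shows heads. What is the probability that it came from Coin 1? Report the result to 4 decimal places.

P(heads|C1) = 0.87; P(heads|C2) = 0.56; P(heads|C3) = 0.24.
Prior × likelihood for each source: 0.333333·0.87=0.2900, 0.333333·0.56=0.1867, 0.333333·0.24=0.08000. Summing gives P(heads) = 0.55667.
P(Coin 1 | heads) = 0.2900 / 0.55667 = 0.5210.

Posterior probability ≈ 0.5210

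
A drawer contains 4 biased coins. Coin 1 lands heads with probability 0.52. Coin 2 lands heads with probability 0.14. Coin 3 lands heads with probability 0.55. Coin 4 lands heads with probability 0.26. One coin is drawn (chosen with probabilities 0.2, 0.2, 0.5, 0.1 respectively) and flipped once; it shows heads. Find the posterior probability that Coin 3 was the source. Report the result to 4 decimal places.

Posterior probability ≈ 0.6351

P(heads|C1) = 0.52; P(heads|C2) = 0.14; P(heads|C3) = 0.55; P(heads|C4) = 0.26.
Prior × likelihood for each source: 0.2·0.52=0.1040, 0.2·0.14=0.02800, 0.5·0.55=0.2750, 0.1·0.26=0.02600. Summing gives P(heads) = 0.43300.
P(Coin 3 | heads) = 0.2750 / 0.43300 = 0.6351.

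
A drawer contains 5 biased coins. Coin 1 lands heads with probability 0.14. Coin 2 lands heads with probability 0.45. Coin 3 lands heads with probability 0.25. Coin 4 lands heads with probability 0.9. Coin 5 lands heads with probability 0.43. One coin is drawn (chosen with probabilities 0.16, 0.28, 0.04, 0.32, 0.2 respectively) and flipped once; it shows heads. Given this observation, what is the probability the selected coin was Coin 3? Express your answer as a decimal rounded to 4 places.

Posterior probability ≈ 0.0188

Tabulate prior·likelihood by source: [1] prior 0.16, lik 0.14, product 0.02240; [2] prior 0.28, lik 0.45, product 0.1260; [3] prior 0.04, lik 0.25, product 0.01000; [4] prior 0.32, lik 0.9, product 0.2880; [5] prior 0.2, lik 0.43, product 0.08600.
Normalizing constant = 0.53240; the posterior for Coin 3 is its product over the sum, 0.01000/0.53240 = 0.0188.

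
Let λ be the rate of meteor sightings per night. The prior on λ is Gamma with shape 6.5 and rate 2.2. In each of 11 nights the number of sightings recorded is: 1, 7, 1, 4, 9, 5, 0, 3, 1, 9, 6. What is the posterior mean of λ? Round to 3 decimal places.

Posterior mean ≈ 3.977

The Poisson likelihood adds the total count to the shape and the number of exposure periods to the rate. Here ∑xᵢ = 46 and n = 11, so shape 6.5→52.5 and rate 2.2→13.2.
E[λ | data] = 52.5/13.2 = 3.977.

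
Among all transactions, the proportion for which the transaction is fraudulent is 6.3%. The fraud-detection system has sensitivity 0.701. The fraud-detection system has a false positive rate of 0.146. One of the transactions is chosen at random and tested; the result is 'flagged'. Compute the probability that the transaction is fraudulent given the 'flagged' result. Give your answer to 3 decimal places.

Write H for 'the transaction is fraudulent'. Prior odds H:¬H = 0.063/0.937 = 0.067236. For the 'flagged' outcome, the likelihood ratio is 0.701/0.146 = 4.8014.
Posterior odds = 0.067236 × 4.8014 = 0.32282, so P(H|E) = 0.32282/(1+0.32282) = 0.244.

P(H | E) ≈ 0.244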